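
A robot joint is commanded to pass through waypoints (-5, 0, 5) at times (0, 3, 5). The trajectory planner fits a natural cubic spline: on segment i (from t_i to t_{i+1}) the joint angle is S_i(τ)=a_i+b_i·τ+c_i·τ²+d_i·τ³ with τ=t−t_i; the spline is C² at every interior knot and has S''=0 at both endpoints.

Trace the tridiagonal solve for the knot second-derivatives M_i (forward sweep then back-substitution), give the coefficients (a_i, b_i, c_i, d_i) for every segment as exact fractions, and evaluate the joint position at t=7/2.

  seg 0: a=-5 b=17/12 c=0 d=1/36
  seg 1: a=0 b=13/6 c=1/4 d=-1/24
S(7/2) = 73/64

Δ: Δ0=5/3, Δ1=5/2
row 1: diag=10, rhs=5; c'=1/5, d'=1/2
back: M1=1/2
M: M0=0, M1=1/2, M2=0
seg 0: a=-5, c=M0/2=0, d=(M1−M0)/(6·3)=1/36, b=Δ0−h0·(2M0+M1)/6=17/12
seg 1: a=0, c=M1/2=1/4, d=(M2−M1)/(6·2)=-1/24, b=Δ1−h1·(2M1+M2)/6=13/6
t_q=7/2 → seg 1, τ=1/2; S=0+13/6·τ+1/4·τ²+-1/24·τ³=73/64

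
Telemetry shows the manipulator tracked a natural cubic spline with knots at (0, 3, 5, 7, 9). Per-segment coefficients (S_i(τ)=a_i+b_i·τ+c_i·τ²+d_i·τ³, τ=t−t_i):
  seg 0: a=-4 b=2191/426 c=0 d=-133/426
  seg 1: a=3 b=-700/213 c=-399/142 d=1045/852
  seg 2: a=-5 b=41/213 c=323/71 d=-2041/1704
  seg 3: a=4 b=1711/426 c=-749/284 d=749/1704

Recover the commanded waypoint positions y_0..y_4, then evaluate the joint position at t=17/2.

y_0=-4 y_1=3 y_2=-5 y_3=4 y_4=5
S(17/2) = 25329/4544

y_0 = S_0(0) = a_0 = -4
y_1 = S_1(0) = a_1 = 3
y_2 = S_2(0) = a_2 = -5
y_3 = S_3(0) = a_3 = 4
y_4 = S_3(2) = 5
t_q=17/2 is in segment 3 (τ=3/2); S_3(τ)=25329/4544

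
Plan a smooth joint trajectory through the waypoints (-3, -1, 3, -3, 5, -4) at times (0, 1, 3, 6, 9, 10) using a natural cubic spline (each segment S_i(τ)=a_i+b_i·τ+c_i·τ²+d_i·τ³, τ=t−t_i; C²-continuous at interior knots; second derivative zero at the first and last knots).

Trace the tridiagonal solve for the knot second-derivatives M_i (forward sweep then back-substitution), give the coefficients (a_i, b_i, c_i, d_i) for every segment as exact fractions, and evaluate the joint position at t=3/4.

Δ: Δ0=2, Δ1=2, Δ2=-2, Δ3=8/3, Δ4=-9
row 1: diag=6, rhs=0; c'=1/3, d'=0
row 2: denom=10−2·1/3=28/3; d'=(-24−2·0)/(28/3)=-18/7
row 3: denom=12−3·9/28=309/28; d'=(28−3·-18/7)/(309/28)=1000/309
row 4: denom=8−3·28/103=740/103; d'=(-70−3·1000/309)/(740/103)=-821/74
back: M4=-821/74
back: M3=1000/309−28/103·-821/74=694/111
back: M2=-18/7−9/28·694/111=-339/74
back: M1=0−1/3·-339/74=113/74
M: M0=0, M1=113/74, M2=-339/74, M3=694/111, M4=-821/74, M5=0
seg 0: a=-3, c=M0/2=0, d=(M1−M0)/(6·1)=113/444, b=Δ0−h0·(2M0+M1)/6=775/444
seg 1: a=-1, c=M1/2=113/148, d=(M2−M1)/(6·2)=-113/222, b=Δ1−h1·(2M1+M2)/6=557/222
seg 2: a=3, c=M2/2=-339/148, d=(M3−M2)/(6·3)=65/108, b=Δ2−h2·(2M2+M3)/6=-121/222
seg 3: a=-3, c=M3/2=347/111, d=(M4−M3)/(6·3)=-3851/3996, b=Δ3−h3·(2M3+M4)/6=871/444
seg 4: a=5, c=M4/2=-821/148, d=(M5−M4)/(6·1)=821/444, b=Δ4−h4·(2M4+M5)/6=-1177/222
t_q=3/4 → seg 0, τ=3/4; S=-3+775/444·τ+0·τ²+113/444·τ³=-14999/9472

  seg 0: a=-3 b=775/444 c=0 d=113/444
  seg 1: a=-1 b=557/222 c=113/148 d=-113/222
  seg 2: a=3 b=-121/222 c=-339/148 d=65/108
  seg 3: a=-3 b=871/444 c=347/111 d=-3851/3996
  seg 4: a=5 b=-1177/222 c=-821/148 d=821/444
S(3/4) = -14999/9472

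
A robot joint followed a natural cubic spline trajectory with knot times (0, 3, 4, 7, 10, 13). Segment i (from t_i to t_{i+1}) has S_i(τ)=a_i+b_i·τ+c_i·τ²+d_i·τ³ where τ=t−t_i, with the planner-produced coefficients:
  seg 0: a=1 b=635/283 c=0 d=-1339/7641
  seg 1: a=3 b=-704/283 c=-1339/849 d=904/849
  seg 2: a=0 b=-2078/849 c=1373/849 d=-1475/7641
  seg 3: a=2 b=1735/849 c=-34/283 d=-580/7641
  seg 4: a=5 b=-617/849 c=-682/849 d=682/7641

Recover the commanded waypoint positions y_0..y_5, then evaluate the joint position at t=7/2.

y_0 = S_0(0) = a_0 = 1
y_1 = S_1(0) = a_1 = 3
y_2 = S_2(0) = a_2 = 0
y_3 = S_3(0) = a_3 = 2
y_4 = S_4(0) = a_4 = 5
y_5 = S_4(3) = -2
t_q=7/2 is in segment 1 (τ=1/2); S_1(τ)=5077/3396

y_0=1 y_1=3 y_2=0 y_3=2 y_4=5 y_5=-2
S(7/2) = 5077/3396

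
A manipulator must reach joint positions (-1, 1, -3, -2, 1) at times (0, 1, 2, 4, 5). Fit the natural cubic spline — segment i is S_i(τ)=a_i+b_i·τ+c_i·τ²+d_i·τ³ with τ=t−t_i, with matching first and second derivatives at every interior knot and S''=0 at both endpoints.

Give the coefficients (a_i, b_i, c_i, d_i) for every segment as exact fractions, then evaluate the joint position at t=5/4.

Δ: Δ0=2, Δ1=-4, Δ2=1/2, Δ3=3
row 1: diag=4, rhs=-36; c'=1/4, d'=-9
row 2: denom=6−1·1/4=23/4; d'=(27−1·-9)/(23/4)=144/23
row 3: denom=6−2·8/23=122/23; d'=(15−2·144/23)/(122/23)=57/122
back: M3=57/122
back: M2=144/23−8/23·57/122=372/61
back: M1=-9−1/4·372/61=-642/61
M: M0=0, M1=-642/61, M2=372/61, M3=57/122, M4=0
seg 0: a=-1, c=M0/2=0, d=(M1−M0)/(6·1)=-107/61, b=Δ0−h0·(2M0+M1)/6=229/61
seg 1: a=1, c=M1/2=-321/61, d=(M2−M1)/(6·1)=169/61, b=Δ1−h1·(2M1+M2)/6=-92/61
seg 2: a=-3, c=M2/2=186/61, d=(M3−M2)/(6·2)=-229/488, b=Δ2−h2·(2M2+M3)/6=-227/61
seg 3: a=-2, c=M3/2=57/244, d=(M4−M3)/(6·1)=-19/244, b=Δ3−h3·(2M3+M4)/6=347/122
t_q=5/4 → seg 1, τ=1/4; S=1+-92/61·τ+-321/61·τ²+169/61·τ³=1317/3904

  seg 0: a=-1 b=229/61 c=0 d=-107/61
  seg 1: a=1 b=-92/61 c=-321/61 d=169/61
  seg 2: a=-3 b=-227/61 c=186/61 d=-229/488
  seg 3: a=-2 b=347/122 c=57/244 d=-19/244
S(5/4) = 1317/3904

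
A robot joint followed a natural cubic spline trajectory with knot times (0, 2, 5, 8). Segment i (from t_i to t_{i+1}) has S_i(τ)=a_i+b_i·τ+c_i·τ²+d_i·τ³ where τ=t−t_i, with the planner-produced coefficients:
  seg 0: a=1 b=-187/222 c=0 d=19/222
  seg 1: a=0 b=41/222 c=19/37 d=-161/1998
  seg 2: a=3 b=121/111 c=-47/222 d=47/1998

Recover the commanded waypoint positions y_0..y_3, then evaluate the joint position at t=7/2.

y_0 = S_0(0) = a_0 = 1
y_1 = S_1(0) = a_1 = 0
y_2 = S_2(0) = a_2 = 3
y_3 = S_2(3) = 5
t_q=7/2 is in segment 1 (τ=3/2); S_1(τ)=687/592

y_0=1 y_1=0 y_2=3 y_3=5
S(7/2) = 687/592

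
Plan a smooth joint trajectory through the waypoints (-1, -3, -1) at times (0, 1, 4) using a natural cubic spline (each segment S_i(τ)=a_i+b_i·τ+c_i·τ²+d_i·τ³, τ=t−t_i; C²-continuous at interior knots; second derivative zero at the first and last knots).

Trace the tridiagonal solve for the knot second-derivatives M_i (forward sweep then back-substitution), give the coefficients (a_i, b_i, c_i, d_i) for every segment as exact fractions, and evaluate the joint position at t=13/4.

  seg 0: a=-1 b=-7/3 c=0 d=1/3
  seg 1: a=-3 b=-4/3 c=1 d=-1/9
S(13/4) = -141/64

Δ: Δ0=-2, Δ1=2/3
row 1: diag=8, rhs=16; c'=3/8, d'=2
back: M1=2
M: M0=0, M1=2, M2=0
seg 0: a=-1, c=M0/2=0, d=(M1−M0)/(6·1)=1/3, b=Δ0−h0·(2M0+M1)/6=-7/3
seg 1: a=-3, c=M1/2=1, d=(M2−M1)/(6·3)=-1/9, b=Δ1−h1·(2M1+M2)/6=-4/3
t_q=13/4 → seg 1, τ=9/4; S=-3+-4/3·τ+1·τ²+-1/9·τ³=-141/64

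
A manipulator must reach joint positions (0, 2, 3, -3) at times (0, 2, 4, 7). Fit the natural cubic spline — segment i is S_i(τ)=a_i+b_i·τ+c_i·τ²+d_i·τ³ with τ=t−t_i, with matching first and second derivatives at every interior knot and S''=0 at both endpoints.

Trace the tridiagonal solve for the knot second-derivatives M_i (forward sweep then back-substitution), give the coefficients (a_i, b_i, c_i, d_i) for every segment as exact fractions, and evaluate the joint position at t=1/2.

Δ: Δ0=1, Δ1=1/2, Δ2=-2
row 1: diag=8, rhs=-3; c'=1/4, d'=-3/8
row 2: denom=10−2·1/4=19/2; d'=(-15−2·-3/8)/(19/2)=-3/2
back: M2=-3/2
back: M1=-3/8−1/4·-3/2=0
M: M0=0, M1=0, M2=-3/2, M3=0
seg 0: a=0, c=M0/2=0, d=(M1−M0)/(6·2)=0, b=Δ0−h0·(2M0+M1)/6=1
seg 1: a=2, c=M1/2=0, d=(M2−M1)/(6·2)=-1/8, b=Δ1−h1·(2M1+M2)/6=1
seg 2: a=3, c=M2/2=-3/4, d=(M3−M2)/(6·3)=1/12, b=Δ2−h2·(2M2+M3)/6=-1/2
t_q=1/2 → seg 0, τ=1/2; S=0+1·τ+0·τ²+0·τ³=1/2

  seg 0: a=0 b=1 c=0 d=0
  seg 1: a=2 b=1 c=0 d=-1/8
  seg 2: a=3 b=-1/2 c=-3/4 d=1/12
S(1/2) = 1/2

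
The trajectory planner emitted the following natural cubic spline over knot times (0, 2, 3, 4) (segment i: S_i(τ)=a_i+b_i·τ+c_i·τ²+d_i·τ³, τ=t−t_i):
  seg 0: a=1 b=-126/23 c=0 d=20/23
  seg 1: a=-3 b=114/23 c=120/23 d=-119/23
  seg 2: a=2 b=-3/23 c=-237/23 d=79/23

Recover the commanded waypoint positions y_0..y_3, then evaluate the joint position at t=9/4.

y_0=1 y_1=-3 y_2=2 y_3=-5
S(9/4) = -97/64

y_0 = S_0(0) = a_0 = 1
y_1 = S_1(0) = a_1 = -3
y_2 = S_2(0) = a_2 = 2
y_3 = S_2(1) = -5
t_q=9/4 is in segment 1 (τ=1/4); S_1(τ)=-97/64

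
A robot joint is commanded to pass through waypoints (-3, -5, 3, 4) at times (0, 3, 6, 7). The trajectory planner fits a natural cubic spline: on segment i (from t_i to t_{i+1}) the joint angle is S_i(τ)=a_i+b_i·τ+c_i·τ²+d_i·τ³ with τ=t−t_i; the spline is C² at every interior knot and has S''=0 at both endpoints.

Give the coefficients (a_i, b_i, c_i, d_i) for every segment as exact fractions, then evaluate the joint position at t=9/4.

  seg 0: a=-3 b=-51/29 c=0 d=95/783
  seg 1: a=-5 b=44/29 c=95/87 d=-185/783
  seg 2: a=3 b=49/29 c=-30/29 d=10/29
S(9/4) = -10347/1856

Δ: Δ0=-2/3, Δ1=8/3, Δ2=1
row 1: diag=12, rhs=20; c'=1/4, d'=5/3
row 2: denom=8−3·1/4=29/4; d'=(-10−3·5/3)/(29/4)=-60/29
back: M2=-60/29
back: M1=5/3−1/4·-60/29=190/87
M: M0=0, M1=190/87, M2=-60/29, M3=0
seg 0: a=-3, c=M0/2=0, d=(M1−M0)/(6·3)=95/783, b=Δ0−h0·(2M0+M1)/6=-51/29
seg 1: a=-5, c=M1/2=95/87, d=(M2−M1)/(6·3)=-185/783, b=Δ1−h1·(2M1+M2)/6=44/29
seg 2: a=3, c=M2/2=-30/29, d=(M3−M2)/(6·1)=10/29, b=Δ2−h2·(2M2+M3)/6=49/29
t_q=9/4 → seg 0, τ=9/4; S=-3+-51/29·τ+0·τ²+95/783·τ³=-10347/1856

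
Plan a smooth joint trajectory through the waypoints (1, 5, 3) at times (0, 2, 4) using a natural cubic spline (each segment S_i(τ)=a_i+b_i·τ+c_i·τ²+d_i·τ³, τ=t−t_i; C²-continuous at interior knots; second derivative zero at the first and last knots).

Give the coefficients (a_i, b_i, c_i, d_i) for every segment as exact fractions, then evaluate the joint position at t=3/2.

  seg 0: a=1 b=11/4 c=0 d=-3/16
  seg 1: a=5 b=1/2 c=-9/8 d=3/16
S(3/2) = 575/128

Δ: Δ0=2, Δ1=-1
row 1: diag=8, rhs=-18; c'=1/4, d'=-9/4
back: M1=-9/4
M: M0=0, M1=-9/4, M2=0
seg 0: a=1, c=M0/2=0, d=(M1−M0)/(6·2)=-3/16, b=Δ0−h0·(2M0+M1)/6=11/4
seg 1: a=5, c=M1/2=-9/8, d=(M2−M1)/(6·2)=3/16, b=Δ1−h1·(2M1+M2)/6=1/2
t_q=3/2 → seg 0, τ=3/2; S=1+11/4·τ+0·τ²+-3/16·τ³=575/128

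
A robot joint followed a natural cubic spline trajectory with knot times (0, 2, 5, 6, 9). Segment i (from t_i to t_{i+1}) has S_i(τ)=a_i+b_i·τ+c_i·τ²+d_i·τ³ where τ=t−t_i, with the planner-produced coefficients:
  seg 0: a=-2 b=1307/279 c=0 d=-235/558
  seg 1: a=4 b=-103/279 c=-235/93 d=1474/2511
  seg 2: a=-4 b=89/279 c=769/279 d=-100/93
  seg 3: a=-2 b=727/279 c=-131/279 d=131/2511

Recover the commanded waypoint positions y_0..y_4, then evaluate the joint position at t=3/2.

y_0 = S_0(0) = a_0 = -2
y_1 = S_1(0) = a_1 = 4
y_2 = S_2(0) = a_2 = -4
y_3 = S_3(0) = a_3 = -2
y_4 = S_3(3) = 3
t_q=3/2 is in segment 0 (τ=3/2); S_0(τ)=5365/1488

y_0=-2 y_1=4 y_2=-4 y_3=-2 y_4=3
S(3/2) = 5365/1488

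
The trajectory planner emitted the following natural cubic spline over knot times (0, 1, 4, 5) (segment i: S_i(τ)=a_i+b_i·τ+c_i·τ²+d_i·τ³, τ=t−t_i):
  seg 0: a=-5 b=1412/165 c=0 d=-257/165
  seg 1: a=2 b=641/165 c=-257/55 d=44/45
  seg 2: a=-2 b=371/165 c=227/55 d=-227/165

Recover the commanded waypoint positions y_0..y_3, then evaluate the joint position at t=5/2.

y_0 = S_0(0) = a_0 = -5
y_1 = S_1(0) = a_1 = 2
y_2 = S_2(0) = a_2 = -2
y_3 = S_2(1) = 3
t_q=5/2 is in segment 1 (τ=3/2); S_1(τ)=27/44

y_0=-5 y_1=2 y_2=-2 y_3=3
S(5/2) = 27/44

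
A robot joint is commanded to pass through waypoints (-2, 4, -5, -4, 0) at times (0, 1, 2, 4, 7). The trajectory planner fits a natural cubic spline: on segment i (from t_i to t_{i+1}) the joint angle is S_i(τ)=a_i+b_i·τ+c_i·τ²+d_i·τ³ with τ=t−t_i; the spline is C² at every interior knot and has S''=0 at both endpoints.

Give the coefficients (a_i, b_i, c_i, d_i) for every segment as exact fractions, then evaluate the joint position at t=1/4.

Δ: Δ0=6, Δ1=-9, Δ2=1/2, Δ3=4/3
row 1: diag=4, rhs=-90; c'=1/4, d'=-45/2
row 2: denom=6−1·1/4=23/4; d'=(57−1·-45/2)/(23/4)=318/23
row 3: denom=10−2·8/23=214/23; d'=(5−2·318/23)/(214/23)=-521/214
back: M3=-521/214
back: M2=318/23−8/23·-521/214=1570/107
back: M1=-45/2−1/4·1570/107=-2800/107
M: M0=0, M1=-2800/107, M2=1570/107, M3=-521/214, M4=0
seg 0: a=-2, c=M0/2=0, d=(M1−M0)/(6·1)=-1400/321, b=Δ0−h0·(2M0+M1)/6=3326/321
seg 1: a=4, c=M1/2=-1400/107, d=(M2−M1)/(6·1)=2185/321, b=Δ1−h1·(2M1+M2)/6=-874/321
seg 2: a=-5, c=M2/2=785/107, d=(M3−M2)/(6·2)=-3661/2568, b=Δ2−h2·(2M2+M3)/6=-2719/321
seg 3: a=-4, c=M3/2=-521/428, d=(M4−M3)/(6·3)=521/3852, b=Δ3−h3·(2M3+M4)/6=2419/642
t_q=1/4 → seg 0, τ=1/4; S=-2+3326/321·τ+0·τ²+-1400/321·τ³=447/856

  seg 0: a=-2 b=3326/321 c=0 d=-1400/321
  seg 1: a=4 b=-874/321 c=-1400/107 d=2185/321
  seg 2: a=-5 b=-2719/321 c=785/107 d=-3661/2568
  seg 3: a=-4 b=2419/642 c=-521/428 d=521/3852
S(1/4) = 447/856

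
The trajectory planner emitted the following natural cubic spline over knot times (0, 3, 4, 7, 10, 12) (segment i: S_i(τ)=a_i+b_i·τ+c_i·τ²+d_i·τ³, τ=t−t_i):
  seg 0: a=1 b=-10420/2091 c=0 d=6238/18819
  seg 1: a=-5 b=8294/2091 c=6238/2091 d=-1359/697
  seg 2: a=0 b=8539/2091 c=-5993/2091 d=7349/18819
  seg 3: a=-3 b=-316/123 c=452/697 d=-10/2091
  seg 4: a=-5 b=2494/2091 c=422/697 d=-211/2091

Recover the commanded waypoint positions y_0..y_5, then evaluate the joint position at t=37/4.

y_0 = S_0(0) = a_0 = 1
y_1 = S_1(0) = a_1 = -5
y_2 = S_2(0) = a_2 = 0
y_3 = S_3(0) = a_3 = -3
y_4 = S_4(0) = a_4 = -5
y_5 = S_4(2) = -1
t_q=37/4 is in segment 3 (τ=9/4); S_3(τ)=-123831/22304

y_0=1 y_1=-5 y_2=0 y_3=-3 y_4=-5 y_5=-1
S(37/4) = -123831/22304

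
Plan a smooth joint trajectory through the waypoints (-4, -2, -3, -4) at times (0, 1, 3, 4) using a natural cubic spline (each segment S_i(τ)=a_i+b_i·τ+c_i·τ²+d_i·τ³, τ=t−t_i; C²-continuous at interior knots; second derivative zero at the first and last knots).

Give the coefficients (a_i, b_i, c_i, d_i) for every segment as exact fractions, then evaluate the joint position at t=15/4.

  seg 0: a=-4 b=39/16 c=0 d=-7/16
  seg 1: a=-2 b=9/8 c=-21/16 d=1/4
  seg 2: a=-3 b=-9/8 c=3/16 d=-1/16
S(15/4) = -3855/1024

Δ: Δ0=2, Δ1=-1/2, Δ2=-1
row 1: diag=6, rhs=-15; c'=1/3, d'=-5/2
row 2: denom=6−2·1/3=16/3; d'=(-3−2·-5/2)/(16/3)=3/8
back: M2=3/8
back: M1=-5/2−1/3·3/8=-21/8
M: M0=0, M1=-21/8, M2=3/8, M3=0
seg 0: a=-4, c=M0/2=0, d=(M1−M0)/(6·1)=-7/16, b=Δ0−h0·(2M0+M1)/6=39/16
seg 1: a=-2, c=M1/2=-21/16, d=(M2−M1)/(6·2)=1/4, b=Δ1−h1·(2M1+M2)/6=9/8
seg 2: a=-3, c=M2/2=3/16, d=(M3−M2)/(6·1)=-1/16, b=Δ2−h2·(2M2+M3)/6=-9/8
t_q=15/4 → seg 2, τ=3/4; S=-3+-9/8·τ+3/16·τ²+-1/16·τ³=-3855/1024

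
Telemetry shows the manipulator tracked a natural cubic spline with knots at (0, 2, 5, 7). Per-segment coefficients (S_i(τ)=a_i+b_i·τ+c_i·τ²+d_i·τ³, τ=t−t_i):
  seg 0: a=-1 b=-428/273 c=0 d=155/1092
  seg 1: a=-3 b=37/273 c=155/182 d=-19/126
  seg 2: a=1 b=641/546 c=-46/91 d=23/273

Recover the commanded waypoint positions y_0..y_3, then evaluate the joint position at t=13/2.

y_0=-1 y_1=-3 y_2=1 y_3=2
S(13/2) = 1389/728

y_0 = S_0(0) = a_0 = -1
y_1 = S_1(0) = a_1 = -3
y_2 = S_2(0) = a_2 = 1
y_3 = S_2(2) = 2
t_q=13/2 is in segment 2 (τ=3/2); S_2(τ)=1389/728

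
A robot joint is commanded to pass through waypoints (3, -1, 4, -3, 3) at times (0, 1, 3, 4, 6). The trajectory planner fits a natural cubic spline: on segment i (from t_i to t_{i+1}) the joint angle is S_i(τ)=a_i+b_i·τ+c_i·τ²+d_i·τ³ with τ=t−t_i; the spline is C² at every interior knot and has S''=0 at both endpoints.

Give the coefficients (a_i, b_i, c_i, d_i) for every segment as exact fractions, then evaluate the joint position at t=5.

Δ: Δ0=-4, Δ1=5/2, Δ2=-7, Δ3=3
row 1: diag=6, rhs=39; c'=1/3, d'=13/2
row 2: denom=6−2·1/3=16/3; d'=(-57−2·13/2)/(16/3)=-105/8
row 3: denom=6−1·3/16=93/16; d'=(60−1·-105/8)/(93/16)=390/31
back: M3=390/31
back: M2=-105/8−3/16·390/31=-480/31
back: M1=13/2−1/3·-480/31=723/62
M: M0=0, M1=723/62, M2=-480/31, M3=390/31, M4=0
seg 0: a=3, c=M0/2=0, d=(M1−M0)/(6·1)=241/124, b=Δ0−h0·(2M0+M1)/6=-737/124
seg 1: a=-1, c=M1/2=723/124, d=(M2−M1)/(6·2)=-561/248, b=Δ1−h1·(2M1+M2)/6=-7/62
seg 2: a=4, c=M2/2=-240/31, d=(M3−M2)/(6·1)=145/31, b=Δ2−h2·(2M2+M3)/6=-122/31
seg 3: a=-3, c=M3/2=195/31, d=(M4−M3)/(6·2)=-65/62, b=Δ3−h3·(2M3+M4)/6=-167/31
t_q=5 → seg 3, τ=1; S=-3+-167/31·τ+195/31·τ²+-65/62·τ³=-195/62

  seg 0: a=3 b=-737/124 c=0 d=241/124
  seg 1: a=-1 b=-7/62 c=723/124 d=-561/248
  seg 2: a=4 b=-122/31 c=-240/31 d=145/31
  seg 3: a=-3 b=-167/31 c=195/31 d=-65/62
S(5) = -195/62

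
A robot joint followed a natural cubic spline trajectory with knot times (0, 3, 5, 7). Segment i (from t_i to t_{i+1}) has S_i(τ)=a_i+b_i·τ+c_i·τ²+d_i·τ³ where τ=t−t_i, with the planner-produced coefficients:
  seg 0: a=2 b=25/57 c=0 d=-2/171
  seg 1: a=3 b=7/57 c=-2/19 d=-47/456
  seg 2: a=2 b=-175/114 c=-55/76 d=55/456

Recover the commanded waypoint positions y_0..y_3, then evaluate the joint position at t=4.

y_0=2 y_1=3 y_2=2 y_3=-3
S(4) = 443/152

y_0 = S_0(0) = a_0 = 2
y_1 = S_1(0) = a_1 = 3
y_2 = S_2(0) = a_2 = 2
y_3 = S_2(2) = -3
t_q=4 is in segment 1 (τ=1); S_1(τ)=443/152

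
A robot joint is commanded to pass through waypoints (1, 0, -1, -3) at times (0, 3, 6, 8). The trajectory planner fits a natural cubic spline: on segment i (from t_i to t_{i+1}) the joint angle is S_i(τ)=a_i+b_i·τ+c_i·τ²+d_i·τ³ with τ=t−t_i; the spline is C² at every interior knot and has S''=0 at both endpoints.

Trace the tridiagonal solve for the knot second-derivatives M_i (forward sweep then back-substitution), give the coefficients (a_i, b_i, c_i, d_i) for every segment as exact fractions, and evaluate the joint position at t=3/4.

Δ: Δ0=-1/3, Δ1=-1/3, Δ2=-1
row 1: diag=12, rhs=0; c'=1/4, d'=0
row 2: denom=10−3·1/4=37/4; d'=(-4−3·0)/(37/4)=-16/37
back: M2=-16/37
back: M1=0−1/4·-16/37=4/37
M: M0=0, M1=4/37, M2=-16/37, M3=0
seg 0: a=1, c=M0/2=0, d=(M1−M0)/(6·3)=2/333, b=Δ0−h0·(2M0+M1)/6=-43/111
seg 1: a=0, c=M1/2=2/37, d=(M2−M1)/(6·3)=-10/333, b=Δ1−h1·(2M1+M2)/6=-25/111
seg 2: a=-1, c=M2/2=-8/37, d=(M3−M2)/(6·2)=4/111, b=Δ2−h2·(2M2+M3)/6=-79/111
t_q=3/4 → seg 0, τ=3/4; S=1+-43/111·τ+0·τ²+2/333·τ³=843/1184

  seg 0: a=1 b=-43/111 c=0 d=2/333
  seg 1: a=0 b=-25/111 c=2/37 d=-10/333
  seg 2: a=-1 b=-79/111 c=-8/37 d=4/111
S(3/4) = 843/1184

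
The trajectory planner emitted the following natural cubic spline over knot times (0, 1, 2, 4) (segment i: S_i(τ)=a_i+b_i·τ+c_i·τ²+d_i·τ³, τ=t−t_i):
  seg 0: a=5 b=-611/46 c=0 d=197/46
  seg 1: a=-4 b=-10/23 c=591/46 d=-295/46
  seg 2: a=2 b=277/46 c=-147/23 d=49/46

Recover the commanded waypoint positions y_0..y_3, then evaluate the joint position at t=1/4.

y_0=5 y_1=-4 y_2=2 y_3=-3
S(1/4) = 5141/2944

y_0 = S_0(0) = a_0 = 5
y_1 = S_1(0) = a_1 = -4
y_2 = S_2(0) = a_2 = 2
y_3 = S_2(2) = -3
t_q=1/4 is in segment 0 (τ=1/4); S_0(τ)=5141/2944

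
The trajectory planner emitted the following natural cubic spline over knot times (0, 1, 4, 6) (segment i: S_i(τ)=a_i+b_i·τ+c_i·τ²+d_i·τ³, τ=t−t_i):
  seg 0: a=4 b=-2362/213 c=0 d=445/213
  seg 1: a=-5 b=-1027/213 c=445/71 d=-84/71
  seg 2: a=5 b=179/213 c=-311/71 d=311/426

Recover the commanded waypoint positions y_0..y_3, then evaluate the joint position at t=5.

y_0 = S_0(0) = a_0 = 4
y_1 = S_1(0) = a_1 = -5
y_2 = S_2(0) = a_2 = 5
y_3 = S_2(2) = -5
t_q=5 is in segment 2 (τ=1); S_2(τ)=311/142

y_0=4 y_1=-5 y_2=5 y_3=-5
S(5) = 311/142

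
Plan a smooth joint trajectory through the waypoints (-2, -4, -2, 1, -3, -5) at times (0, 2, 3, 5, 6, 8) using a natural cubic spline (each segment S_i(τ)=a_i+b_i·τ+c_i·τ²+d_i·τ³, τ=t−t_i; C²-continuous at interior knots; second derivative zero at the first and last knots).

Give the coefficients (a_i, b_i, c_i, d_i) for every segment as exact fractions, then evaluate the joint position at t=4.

Δ: Δ0=-1, Δ1=2, Δ2=3/2, Δ3=-4, Δ4=-1
row 1: diag=6, rhs=18; c'=1/6, d'=3
row 2: denom=6−1·1/6=35/6; d'=(-3−1·3)/(35/6)=-36/35
row 3: denom=6−2·12/35=186/35; d'=(-33−2·-36/35)/(186/35)=-361/62
row 4: denom=6−1·35/186=1081/186; d'=(18−1·-361/62)/(1081/186)=4431/1081
back: M4=4431/1081
back: M3=-361/62−35/186·4431/1081=-7128/1081
back: M2=-36/35−12/35·-7128/1081=1332/1081
back: M1=3−1/6·1332/1081=3021/1081
M: M0=0, M1=3021/1081, M2=1332/1081, M3=-7128/1081, M4=4431/1081, M5=0
seg 0: a=-2, c=M0/2=0, d=(M1−M0)/(6·2)=1007/4324, b=Δ0−h0·(2M0+M1)/6=-2088/1081
seg 1: a=-4, c=M1/2=3021/2162, d=(M2−M1)/(6·1)=-563/2162, b=Δ1−h1·(2M1+M2)/6=933/1081
seg 2: a=-2, c=M2/2=666/1081, d=(M3−M2)/(6·2)=-15/23, b=Δ2−h2·(2M2+M3)/6=6219/2162
seg 3: a=1, c=M3/2=-3564/1081, d=(M4−M3)/(6·1)=3853/2162, b=Δ3−h3·(2M3+M4)/6=-5373/2162
seg 4: a=-3, c=M4/2=4431/2162, d=(M5−M4)/(6·2)=-1477/4324, b=Δ4−h4·(2M4+M5)/6=-4035/1081
t_q=4 → seg 2, τ=1; S=-2+6219/2162·τ+666/1081·τ²+-15/23·τ³=79/94

  seg 0: a=-2 b=-2088/1081 c=0 d=1007/4324
  seg 1: a=-4 b=933/1081 c=3021/2162 d=-563/2162
  seg 2: a=-2 b=6219/2162 c=666/1081 d=-15/23
  seg 3: a=1 b=-5373/2162 c=-3564/1081 d=3853/2162
  seg 4: a=-3 b=-4035/1081 c=4431/2162 d=-1477/4324
S(4) = 79/94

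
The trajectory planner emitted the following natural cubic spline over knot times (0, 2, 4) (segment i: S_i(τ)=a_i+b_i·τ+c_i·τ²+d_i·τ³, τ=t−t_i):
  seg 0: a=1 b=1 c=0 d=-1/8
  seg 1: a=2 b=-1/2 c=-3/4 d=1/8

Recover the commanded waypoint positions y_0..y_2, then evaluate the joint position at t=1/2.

y_0=1 y_1=2 y_2=-1
S(1/2) = 95/64

y_0 = S_0(0) = a_0 = 1
y_1 = S_1(0) = a_1 = 2
y_2 = S_1(2) = -1
t_q=1/2 is in segment 0 (τ=1/2); S_0(τ)=95/64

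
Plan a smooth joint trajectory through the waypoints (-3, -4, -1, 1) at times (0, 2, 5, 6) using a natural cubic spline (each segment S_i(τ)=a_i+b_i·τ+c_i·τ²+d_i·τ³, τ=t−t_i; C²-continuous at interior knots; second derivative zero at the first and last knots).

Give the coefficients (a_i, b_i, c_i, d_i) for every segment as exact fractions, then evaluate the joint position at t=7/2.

  seg 0: a=-3 b=-107/142 c=0 d=9/142
  seg 1: a=-4 b=1/142 c=27/71 d=-7/426
  seg 2: a=-1 b=131/71 c=33/142 d=-11/142
S(7/2) = -3623/1136

Δ: Δ0=-1/2, Δ1=1, Δ2=2
row 1: diag=10, rhs=9; c'=3/10, d'=9/10
row 2: denom=8−3·3/10=71/10; d'=(6−3·9/10)/(71/10)=33/71
back: M2=33/71
back: M1=9/10−3/10·33/71=54/71
M: M0=0, M1=54/71, M2=33/71, M3=0
seg 0: a=-3, c=M0/2=0, d=(M1−M0)/(6·2)=9/142, b=Δ0−h0·(2M0+M1)/6=-107/142
seg 1: a=-4, c=M1/2=27/71, d=(M2−M1)/(6·3)=-7/426, b=Δ1−h1·(2M1+M2)/6=1/142
seg 2: a=-1, c=M2/2=33/142, d=(M3−M2)/(6·1)=-11/142, b=Δ2−h2·(2M2+M3)/6=131/71
t_q=7/2 → seg 1, τ=3/2; S=-4+1/142·τ+27/71·τ²+-7/426·τ³=-3623/1136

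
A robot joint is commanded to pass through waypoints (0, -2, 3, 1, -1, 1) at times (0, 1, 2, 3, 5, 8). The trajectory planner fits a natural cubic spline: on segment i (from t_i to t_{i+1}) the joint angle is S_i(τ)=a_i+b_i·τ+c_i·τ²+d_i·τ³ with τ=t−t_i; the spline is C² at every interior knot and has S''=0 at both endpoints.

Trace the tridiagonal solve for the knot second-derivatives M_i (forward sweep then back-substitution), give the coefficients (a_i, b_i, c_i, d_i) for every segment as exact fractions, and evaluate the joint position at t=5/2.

  seg 0: a=0 b=-1049/240 c=0 d=569/240
  seg 1: a=-2 b=329/120 c=569/80 d=-233/48
  seg 2: a=3 b=577/240 c=-149/20 d=731/240
  seg 3: a=1 b=-403/120 c=27/16 d=-61/240
  seg 4: a=-1 b=41/120 c=13/80 d=-13/720
S(5/2) = 1741/640

Δ: Δ0=-2, Δ1=5, Δ2=-2, Δ3=-1, Δ4=2/3
row 1: diag=4, rhs=42; c'=1/4, d'=21/2
row 2: denom=4−1·1/4=15/4; d'=(-42−1·21/2)/(15/4)=-14
row 3: denom=6−1·4/15=86/15; d'=(6−1·-14)/(86/15)=150/43
row 4: denom=10−2·15/43=400/43; d'=(10−2·150/43)/(400/43)=13/40
back: M4=13/40
back: M3=150/43−15/43·13/40=27/8
back: M2=-14−4/15·27/8=-149/10
back: M1=21/2−1/4·-149/10=569/40
M: M0=0, M1=569/40, M2=-149/10, M3=27/8, M4=13/40, M5=0
seg 0: a=0, c=M0/2=0, d=(M1−M0)/(6·1)=569/240, b=Δ0−h0·(2M0+M1)/6=-1049/240
seg 1: a=-2, c=M1/2=569/80, d=(M2−M1)/(6·1)=-233/48, b=Δ1−h1·(2M1+M2)/6=329/120
seg 2: a=3, c=M2/2=-149/20, d=(M3−M2)/(6·1)=731/240, b=Δ2−h2·(2M2+M3)/6=577/240
seg 3: a=1, c=M3/2=27/16, d=(M4−M3)/(6·2)=-61/240, b=Δ3−h3·(2M3+M4)/6=-403/120
seg 4: a=-1, c=M4/2=13/80, d=(M5−M4)/(6·3)=-13/720, b=Δ4−h4·(2M4+M5)/6=41/120
t_q=5/2 → seg 2, τ=1/2; S=3+577/240·τ+-149/20·τ²+731/240·τ³=1741/640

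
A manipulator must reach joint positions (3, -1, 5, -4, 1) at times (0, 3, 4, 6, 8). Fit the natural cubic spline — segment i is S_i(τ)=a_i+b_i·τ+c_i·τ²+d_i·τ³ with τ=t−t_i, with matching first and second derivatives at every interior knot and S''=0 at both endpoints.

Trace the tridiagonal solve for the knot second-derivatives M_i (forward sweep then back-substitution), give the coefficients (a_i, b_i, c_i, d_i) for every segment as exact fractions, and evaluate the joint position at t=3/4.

  seg 0: a=3 b=-2581/516 c=0 d=631/1548
  seg 1: a=-1 b=1549/258 c=631/172 d=-1895/516
  seg 2: a=5 b=1199/516 c=-316/43 d=4063/2064
  seg 3: a=-4 b=-445/129 c=1535/344 d=-1535/2064
S(3/4) = -6379/11008

Δ: Δ0=-4/3, Δ1=6, Δ2=-9/2, Δ3=5/2
row 1: diag=8, rhs=44; c'=1/8, d'=11/2
row 2: denom=6−1·1/8=47/8; d'=(-63−1·11/2)/(47/8)=-548/47
row 3: denom=8−2·16/47=344/47; d'=(42−2·-548/47)/(344/47)=1535/172
back: M3=1535/172
back: M2=-548/47−16/47·1535/172=-632/43
back: M1=11/2−1/8·-632/43=631/86
M: M0=0, M1=631/86, M2=-632/43, M3=1535/172, M4=0
seg 0: a=3, c=M0/2=0, d=(M1−M0)/(6·3)=631/1548, b=Δ0−h0·(2M0+M1)/6=-2581/516
seg 1: a=-1, c=M1/2=631/172, d=(M2−M1)/(6·1)=-1895/516, b=Δ1−h1·(2M1+M2)/6=1549/258
seg 2: a=5, c=M2/2=-316/43, d=(M3−M2)/(6·2)=4063/2064, b=Δ2−h2·(2M2+M3)/6=1199/516
seg 3: a=-4, c=M3/2=1535/344, d=(M4−M3)/(6·2)=-1535/2064, b=Δ3−h3·(2M3+M4)/6=-445/129
t_q=3/4 → seg 0, τ=3/4; S=3+-2581/516·τ+0·τ²+631/1548·τ³=-6379/11008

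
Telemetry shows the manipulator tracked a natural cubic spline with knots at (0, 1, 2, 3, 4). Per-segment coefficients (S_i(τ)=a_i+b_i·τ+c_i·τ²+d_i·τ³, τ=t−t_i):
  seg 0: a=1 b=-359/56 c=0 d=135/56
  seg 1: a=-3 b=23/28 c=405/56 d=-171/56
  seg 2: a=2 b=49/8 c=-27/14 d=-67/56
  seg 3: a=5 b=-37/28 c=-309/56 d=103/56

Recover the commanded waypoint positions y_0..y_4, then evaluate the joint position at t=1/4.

y_0 = S_0(0) = a_0 = 1
y_1 = S_1(0) = a_1 = -3
y_2 = S_2(0) = a_2 = 2
y_3 = S_3(0) = a_3 = 5
y_4 = S_3(1) = 0
t_q=1/4 is in segment 0 (τ=1/4); S_0(τ)=-2025/3584

y_0=1 y_1=-3 y_2=2 y_3=5 y_4=0
S(1/4) = -2025/3584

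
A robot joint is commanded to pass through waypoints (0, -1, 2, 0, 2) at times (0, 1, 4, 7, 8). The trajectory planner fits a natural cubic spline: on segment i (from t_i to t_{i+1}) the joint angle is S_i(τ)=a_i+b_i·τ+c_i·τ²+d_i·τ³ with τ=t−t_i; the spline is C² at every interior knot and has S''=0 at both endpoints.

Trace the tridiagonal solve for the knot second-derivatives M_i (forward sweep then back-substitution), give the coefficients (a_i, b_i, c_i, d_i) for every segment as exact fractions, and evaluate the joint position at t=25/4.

Δ: Δ0=-1, Δ1=1, Δ2=-2/3, Δ3=2
row 1: diag=8, rhs=12; c'=3/8, d'=3/2
row 2: denom=12−3·3/8=87/8; d'=(-10−3·3/2)/(87/8)=-4/3
row 3: denom=8−3·8/29=208/29; d'=(16−3·-4/3)/(208/29)=145/52
back: M3=145/52
back: M2=-4/3−8/29·145/52=-82/39
back: M1=3/2−3/8·-82/39=119/52
M: M0=0, M1=119/52, M2=-82/39, M3=145/52, M4=0
seg 0: a=0, c=M0/2=0, d=(M1−M0)/(6·1)=119/312, b=Δ0−h0·(2M0+M1)/6=-431/312
seg 1: a=-1, c=M1/2=119/104, d=(M2−M1)/(6·3)=-685/2808, b=Δ1−h1·(2M1+M2)/6=-37/156
seg 2: a=2, c=M2/2=-41/39, d=(M3−M2)/(6·3)=763/2808, b=Δ2−h2·(2M2+M3)/6=1/24
seg 3: a=0, c=M3/2=145/104, d=(M4−M3)/(6·1)=-145/312, b=Δ3−h3·(2M3+M4)/6=167/156
t_q=25/4 → seg 2, τ=9/4; S=2+1/24·τ+-41/39·τ²+763/2808·τ³=-887/6656

  seg 0: a=0 b=-431/312 c=0 d=119/312
  seg 1: a=-1 b=-37/156 c=119/104 d=-685/2808
  seg 2: a=2 b=1/24 c=-41/39 d=763/2808
  seg 3: a=0 b=167/156 c=145/104 d=-145/312
S(25/4) = -887/6656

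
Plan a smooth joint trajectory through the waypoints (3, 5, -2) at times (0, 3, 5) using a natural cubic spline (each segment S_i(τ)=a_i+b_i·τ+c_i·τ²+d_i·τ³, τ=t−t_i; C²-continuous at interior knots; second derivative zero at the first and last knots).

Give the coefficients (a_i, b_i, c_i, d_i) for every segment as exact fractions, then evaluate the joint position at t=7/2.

  seg 0: a=3 b=23/12 c=0 d=-5/36
  seg 1: a=5 b=-11/6 c=-5/4 d=5/24
S(7/2) = 243/64

Δ: Δ0=2/3, Δ1=-7/2
row 1: diag=10, rhs=-25; c'=1/5, d'=-5/2
back: M1=-5/2
M: M0=0, M1=-5/2, M2=0
seg 0: a=3, c=M0/2=0, d=(M1−M0)/(6·3)=-5/36, b=Δ0−h0·(2M0+M1)/6=23/12
seg 1: a=5, c=M1/2=-5/4, d=(M2−M1)/(6·2)=5/24, b=Δ1−h1·(2M1+M2)/6=-11/6
t_q=7/2 → seg 1, τ=1/2; S=5+-11/6·τ+-5/4·τ²+5/24·τ³=243/64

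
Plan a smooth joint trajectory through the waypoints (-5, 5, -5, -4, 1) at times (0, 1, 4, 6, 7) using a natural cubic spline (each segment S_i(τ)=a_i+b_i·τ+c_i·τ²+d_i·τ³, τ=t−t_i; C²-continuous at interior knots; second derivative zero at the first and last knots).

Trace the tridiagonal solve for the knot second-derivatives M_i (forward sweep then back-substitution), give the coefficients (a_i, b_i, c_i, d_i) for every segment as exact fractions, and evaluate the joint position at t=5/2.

Δ: Δ0=10, Δ1=-10/3, Δ2=1/2, Δ3=5
row 1: diag=8, rhs=-80; c'=3/8, d'=-10
row 2: denom=10−3·3/8=71/8; d'=(23−3·-10)/(71/8)=424/71
row 3: denom=6−2·16/71=394/71; d'=(27−2·424/71)/(394/71)=1069/394
back: M3=1069/394
back: M2=424/71−16/71·1069/394=1056/197
back: M1=-10−3/8·1056/197=-2366/197
M: M0=0, M1=-2366/197, M2=1056/197, M3=1069/394, M4=0
seg 0: a=-5, c=M0/2=0, d=(M1−M0)/(6·1)=-1183/591, b=Δ0−h0·(2M0+M1)/6=7093/591
seg 1: a=5, c=M1/2=-1183/197, d=(M2−M1)/(6·3)=1711/1773, b=Δ1−h1·(2M1+M2)/6=3544/591
seg 2: a=-5, c=M2/2=528/197, d=(M3−M2)/(6·2)=-1043/4728, b=Δ2−h2·(2M2+M3)/6=-2351/591
seg 3: a=-4, c=M3/2=1069/788, d=(M4−M3)/(6·1)=-1069/2364, b=Δ3−h3·(2M3+M4)/6=4841/1182
t_q=5/2 → seg 1, τ=3/2; S=5+3544/591·τ+-1183/197·τ²+1711/1773·τ³=5895/1576

  seg 0: a=-5 b=7093/591 c=0 d=-1183/591
  seg 1: a=5 b=3544/591 c=-1183/197 d=1711/1773
  seg 2: a=-5 b=-2351/591 c=528/197 d=-1043/4728
  seg 3: a=-4 b=4841/1182 c=1069/788 d=-1069/2364
S(5/2) = 5895/1576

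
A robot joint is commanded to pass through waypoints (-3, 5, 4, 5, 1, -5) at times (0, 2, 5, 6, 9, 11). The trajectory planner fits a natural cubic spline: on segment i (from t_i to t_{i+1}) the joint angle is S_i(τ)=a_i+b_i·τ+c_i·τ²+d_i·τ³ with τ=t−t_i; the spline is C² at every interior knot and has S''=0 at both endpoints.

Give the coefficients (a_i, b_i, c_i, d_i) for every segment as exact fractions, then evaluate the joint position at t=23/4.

Δ: Δ0=4, Δ1=-1/3, Δ2=1, Δ3=-4/3, Δ4=-3
row 1: diag=10, rhs=-26; c'=3/10, d'=-13/5
row 2: denom=8−3·3/10=71/10; d'=(8−3·-13/5)/(71/10)=158/71
row 3: denom=8−1·10/71=558/71; d'=(-14−1·158/71)/(558/71)=-64/31
row 4: denom=10−3·71/186=549/62; d'=(-10−3·-64/31)/(549/62)=-236/549
back: M4=-236/549
back: M3=-64/31−71/186·-236/549=-3130/1647
back: M2=158/71−10/71·-3130/1647=4106/1647
back: M1=-13/5−3/10·4106/1647=-1838/549
M: M0=0, M1=-1838/549, M2=4106/1647, M3=-3130/1647, M4=-236/549, M5=0
seg 0: a=-3, c=M0/2=0, d=(M1−M0)/(6·2)=-919/3294, b=Δ0−h0·(2M0+M1)/6=8426/1647
seg 1: a=5, c=M1/2=-919/549, d=(M2−M1)/(6·3)=4810/14823, b=Δ1−h1·(2M1+M2)/6=2912/1647
seg 2: a=4, c=M2/2=2053/1647, d=(M3−M2)/(6·1)=-134/183, b=Δ2−h2·(2M2+M3)/6=800/1647
seg 3: a=5, c=M3/2=-1565/1647, d=(M4−M3)/(6·3)=1211/14823, b=Δ3−h3·(2M3+M4)/6=1288/1647
seg 4: a=1, c=M4/2=-118/549, d=(M5−M4)/(6·2)=59/1647, b=Δ4−h4·(2M4+M5)/6=-4469/1647
t_q=23/4 → seg 2, τ=3/4; S=4+800/1647·τ+2053/1647·τ²+-134/183·τ³=83563/17568

  seg 0: a=-3 b=8426/1647 c=0 d=-919/3294
  seg 1: a=5 b=2912/1647 c=-919/549 d=4810/14823
  seg 2: a=4 b=800/1647 c=2053/1647 d=-134/183
  seg 3: a=5 b=1288/1647 c=-1565/1647 d=1211/14823
  seg 4: a=1 b=-4469/1647 c=-118/549 d=59/1647
S(23/4) = 83563/17568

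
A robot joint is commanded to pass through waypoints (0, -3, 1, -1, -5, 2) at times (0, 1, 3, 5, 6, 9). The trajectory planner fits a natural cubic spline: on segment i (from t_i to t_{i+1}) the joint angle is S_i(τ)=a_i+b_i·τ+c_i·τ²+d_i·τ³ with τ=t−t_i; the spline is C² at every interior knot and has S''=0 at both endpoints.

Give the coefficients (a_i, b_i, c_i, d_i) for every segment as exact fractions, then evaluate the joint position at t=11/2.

  seg 0: a=0 b=-1609/402 c=0 d=403/402
  seg 1: a=-3 b=-200/201 c=403/134 d=-607/804
  seg 2: a=1 b=397/201 c=-102/67 d=7/402
  seg 3: a=-1 b=-785/201 c=-95/67 d=266/201
  seg 4: a=-5 b=-557/201 c=171/67 d=-19/67
S(11/2) = -421/134

Δ: Δ0=-3, Δ1=2, Δ2=-1, Δ3=-4, Δ4=7/3
row 1: diag=6, rhs=30; c'=1/3, d'=5
row 2: denom=8−2·1/3=22/3; d'=(-18−2·5)/(22/3)=-42/11
row 3: denom=6−2·3/11=60/11; d'=(-18−2·-42/11)/(60/11)=-19/10
row 4: denom=8−1·11/60=469/60; d'=(38−1·-19/10)/(469/60)=342/67
back: M4=342/67
back: M3=-19/10−11/60·342/67=-190/67
back: M2=-42/11−3/11·-190/67=-204/67
back: M1=5−1/3·-204/67=403/67
M: M0=0, M1=403/67, M2=-204/67, M3=-190/67, M4=342/67, M5=0
seg 0: a=0, c=M0/2=0, d=(M1−M0)/(6·1)=403/402, b=Δ0−h0·(2M0+M1)/6=-1609/402
seg 1: a=-3, c=M1/2=403/134, d=(M2−M1)/(6·2)=-607/804, b=Δ1−h1·(2M1+M2)/6=-200/201
seg 2: a=1, c=M2/2=-102/67, d=(M3−M2)/(6·2)=7/402, b=Δ2−h2·(2M2+M3)/6=397/201
seg 3: a=-1, c=M3/2=-95/67, d=(M4−M3)/(6·1)=266/201, b=Δ3−h3·(2M3+M4)/6=-785/201
seg 4: a=-5, c=M4/2=171/67, d=(M5−M4)/(6·3)=-19/67, b=Δ4−h4·(2M4+M5)/6=-557/201
t_q=11/2 → seg 3, τ=1/2; S=-1+-785/201·τ+-95/67·τ²+266/201·τ³=-421/134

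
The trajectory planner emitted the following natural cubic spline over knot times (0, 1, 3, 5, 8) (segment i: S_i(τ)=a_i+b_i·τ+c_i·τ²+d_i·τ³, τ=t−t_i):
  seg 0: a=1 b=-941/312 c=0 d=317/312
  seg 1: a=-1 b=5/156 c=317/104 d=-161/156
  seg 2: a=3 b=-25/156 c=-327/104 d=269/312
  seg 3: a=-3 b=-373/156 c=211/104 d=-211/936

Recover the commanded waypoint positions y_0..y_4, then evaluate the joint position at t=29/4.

y_0=1 y_1=-1 y_2=3 y_3=-3 y_4=2
S(29/4) = -4503/6656

y_0 = S_0(0) = a_0 = 1
y_1 = S_1(0) = a_1 = -1
y_2 = S_2(0) = a_2 = 3
y_3 = S_3(0) = a_3 = -3
y_4 = S_3(3) = 2
t_q=29/4 is in segment 3 (τ=9/4); S_3(τ)=-4503/6656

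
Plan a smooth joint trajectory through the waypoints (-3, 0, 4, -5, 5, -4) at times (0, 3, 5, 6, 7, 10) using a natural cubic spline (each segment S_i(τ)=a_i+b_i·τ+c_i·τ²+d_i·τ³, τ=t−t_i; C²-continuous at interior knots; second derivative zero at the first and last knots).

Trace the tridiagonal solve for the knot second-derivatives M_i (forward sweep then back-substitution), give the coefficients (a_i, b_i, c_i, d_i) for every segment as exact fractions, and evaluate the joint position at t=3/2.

Δ: Δ0=1, Δ1=2, Δ2=-9, Δ3=10, Δ4=-3
row 1: diag=10, rhs=6; c'=1/5, d'=3/5
row 2: denom=6−2·1/5=28/5; d'=(-66−2·3/5)/(28/5)=-12
row 3: denom=4−1·5/28=107/28; d'=(114−1·-12)/(107/28)=3528/107
row 4: denom=8−1·28/107=828/107; d'=(-78−1·3528/107)/(828/107)=-1979/138
back: M4=-1979/138
back: M3=3528/107−28/107·-1979/138=2534/69
back: M2=-12−5/28·2534/69=-2561/138
back: M1=3/5−1/5·-2561/138=595/138
M: M0=0, M1=595/138, M2=-2561/138, M3=2534/69, M4=-1979/138, M5=0
seg 0: a=-3, c=M0/2=0, d=(M1−M0)/(6·3)=595/2484, b=Δ0−h0·(2M0+M1)/6=-319/276
seg 1: a=0, c=M1/2=595/276, d=(M2−M1)/(6·2)=-263/138, b=Δ1−h1·(2M1+M2)/6=733/138
seg 2: a=4, c=M2/2=-2561/276, d=(M3−M2)/(6·1)=2543/276, b=Δ2−h2·(2M2+M3)/6=-411/46
seg 3: a=-5, c=M3/2=1267/69, d=(M4−M3)/(6·1)=-783/92, b=Δ3−h3·(2M3+M4)/6=41/276
seg 4: a=5, c=M4/2=-1979/276, d=(M5−M4)/(6·3)=1979/2484, b=Δ4−h4·(2M4+M5)/6=1565/138
t_q=3/2 → seg 0, τ=3/2; S=-3+-319/276·τ+0·τ²+595/2484·τ³=-2889/736

  seg 0: a=-3 b=-319/276 c=0 d=595/2484
  seg 1: a=0 b=733/138 c=595/276 d=-263/138
  seg 2: a=4 b=-411/46 c=-2561/276 d=2543/276
  seg 3: a=-5 b=41/276 c=1267/69 d=-783/92
  seg 4: a=5 b=1565/138 c=-1979/276 d=1979/2484
S(3/2) = -2889/736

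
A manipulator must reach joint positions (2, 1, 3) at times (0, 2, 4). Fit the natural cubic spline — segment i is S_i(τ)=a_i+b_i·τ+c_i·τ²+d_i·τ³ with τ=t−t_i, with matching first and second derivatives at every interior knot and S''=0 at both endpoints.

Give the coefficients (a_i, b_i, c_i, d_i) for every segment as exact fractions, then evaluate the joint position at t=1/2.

  seg 0: a=2 b=-7/8 c=0 d=3/32
  seg 1: a=1 b=1/4 c=9/16 d=-3/32
S(1/2) = 403/256

Δ: Δ0=-1/2, Δ1=1
row 1: diag=8, rhs=9; c'=1/4, d'=9/8
back: M1=9/8
M: M0=0, M1=9/8, M2=0
seg 0: a=2, c=M0/2=0, d=(M1−M0)/(6·2)=3/32, b=Δ0−h0·(2M0+M1)/6=-7/8
seg 1: a=1, c=M1/2=9/16, d=(M2−M1)/(6·2)=-3/32, b=Δ1−h1·(2M1+M2)/6=1/4
t_q=1/2 → seg 0, τ=1/2; S=2+-7/8·τ+0·τ²+3/32·τ³=403/256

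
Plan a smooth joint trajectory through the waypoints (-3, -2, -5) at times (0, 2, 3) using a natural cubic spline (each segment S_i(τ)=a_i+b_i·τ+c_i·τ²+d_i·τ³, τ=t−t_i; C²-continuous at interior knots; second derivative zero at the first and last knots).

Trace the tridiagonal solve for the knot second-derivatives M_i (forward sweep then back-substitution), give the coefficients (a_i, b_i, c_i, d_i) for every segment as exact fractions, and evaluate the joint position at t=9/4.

  seg 0: a=-3 b=5/3 c=0 d=-7/24
  seg 1: a=-2 b=-11/6 c=-7/4 d=7/12
S(9/4) = -655/256

Δ: Δ0=1/2, Δ1=-3
row 1: diag=6, rhs=-21; c'=1/6, d'=-7/2
back: M1=-7/2
M: M0=0, M1=-7/2, M2=0
seg 0: a=-3, c=M0/2=0, d=(M1−M0)/(6·2)=-7/24, b=Δ0−h0·(2M0+M1)/6=5/3
seg 1: a=-2, c=M1/2=-7/4, d=(M2−M1)/(6·1)=7/12, b=Δ1−h1·(2M1+M2)/6=-11/6
t_q=9/4 → seg 1, τ=1/4; S=-2+-11/6·τ+-7/4·τ²+7/12·τ³=-655/256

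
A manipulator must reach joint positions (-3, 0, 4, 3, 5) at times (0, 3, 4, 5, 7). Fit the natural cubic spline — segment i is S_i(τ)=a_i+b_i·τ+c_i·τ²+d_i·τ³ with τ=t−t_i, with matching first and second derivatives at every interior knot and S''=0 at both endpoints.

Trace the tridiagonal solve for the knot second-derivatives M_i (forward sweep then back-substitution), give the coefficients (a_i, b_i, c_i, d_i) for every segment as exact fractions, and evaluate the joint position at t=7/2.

  seg 0: a=-3 b=-125/178 c=0 d=101/534
  seg 1: a=0 b=392/89 c=303/178 d=-375/178
  seg 2: a=4 b=265/178 c=-411/89 d=379/178
  seg 3: a=3 b=-121/89 c=315/178 d=-105/356
S(7/2) = 3367/1424

Δ: Δ0=1, Δ1=4, Δ2=-1, Δ3=1
row 1: diag=8, rhs=18; c'=1/8, d'=9/4
row 2: denom=4−1·1/8=31/8; d'=(-30−1·9/4)/(31/8)=-258/31
row 3: denom=6−1·8/31=178/31; d'=(12−1·-258/31)/(178/31)=315/89
back: M3=315/89
back: M2=-258/31−8/31·315/89=-822/89
back: M1=9/4−1/8·-822/89=303/89
M: M0=0, M1=303/89, M2=-822/89, M3=315/89, M4=0
seg 0: a=-3, c=M0/2=0, d=(M1−M0)/(6·3)=101/534, b=Δ0−h0·(2M0+M1)/6=-125/178
seg 1: a=0, c=M1/2=303/178, d=(M2−M1)/(6·1)=-375/178, b=Δ1−h1·(2M1+M2)/6=392/89
seg 2: a=4, c=M2/2=-411/89, d=(M3−M2)/(6·1)=379/178, b=Δ2−h2·(2M2+M3)/6=265/178
seg 3: a=3, c=M3/2=315/178, d=(M4−M3)/(6·2)=-105/356, b=Δ3−h3·(2M3+M4)/6=-121/89
t_q=7/2 → seg 1, τ=1/2; S=0+392/89·τ+303/178·τ²+-375/178·τ³=3367/1424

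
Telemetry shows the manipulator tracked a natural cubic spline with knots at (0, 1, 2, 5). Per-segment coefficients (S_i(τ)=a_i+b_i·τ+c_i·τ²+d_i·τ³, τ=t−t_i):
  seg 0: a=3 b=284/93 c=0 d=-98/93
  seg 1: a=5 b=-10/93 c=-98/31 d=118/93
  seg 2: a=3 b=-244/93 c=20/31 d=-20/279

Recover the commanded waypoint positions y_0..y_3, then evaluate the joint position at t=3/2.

y_0 = S_0(0) = a_0 = 3
y_1 = S_1(0) = a_1 = 5
y_2 = S_2(0) = a_2 = 3
y_3 = S_2(3) = -1
t_q=3/2 is in segment 1 (τ=1/2); S_1(τ)=535/124

y_0=3 y_1=5 y_2=3 y_3=-1
S(3/2) = 535/124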